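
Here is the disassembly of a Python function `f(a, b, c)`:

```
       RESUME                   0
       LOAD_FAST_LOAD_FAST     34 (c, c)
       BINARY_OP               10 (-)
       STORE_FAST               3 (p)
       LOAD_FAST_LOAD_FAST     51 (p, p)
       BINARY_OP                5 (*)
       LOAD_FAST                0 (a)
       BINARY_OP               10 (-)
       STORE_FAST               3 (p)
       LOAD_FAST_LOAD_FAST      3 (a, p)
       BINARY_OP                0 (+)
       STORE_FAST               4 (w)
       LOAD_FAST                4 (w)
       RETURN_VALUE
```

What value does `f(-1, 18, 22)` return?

LOAD_FAST_LOAD_FAST c,c → push 22,22. Stack: [22, 22]
BINARY_OP - → 22 - 22 = 0. Stack: [0]
STORE_FAST p → p=0. Stack: []
LOAD_FAST_LOAD_FAST p,p → push 0,0. Stack: [0, 0]
BINARY_OP * → 0 * 0 = 0. Stack: [0]
LOAD_FAST a → push -1. Stack: [0, -1]
BINARY_OP - → 0 - -1 = 1. Stack: [1]
STORE_FAST p → p=1. Stack: []
LOAD_FAST_LOAD_FAST a,p → push -1,1. Stack: [-1, 1]
BINARY_OP + → -1 + 1 = 0. Stack: [0]
STORE_FAST w → w=0. Stack: []
LOAD_FAST w → push 0. Stack: [0]
RETURN_VALUE → return 0.

0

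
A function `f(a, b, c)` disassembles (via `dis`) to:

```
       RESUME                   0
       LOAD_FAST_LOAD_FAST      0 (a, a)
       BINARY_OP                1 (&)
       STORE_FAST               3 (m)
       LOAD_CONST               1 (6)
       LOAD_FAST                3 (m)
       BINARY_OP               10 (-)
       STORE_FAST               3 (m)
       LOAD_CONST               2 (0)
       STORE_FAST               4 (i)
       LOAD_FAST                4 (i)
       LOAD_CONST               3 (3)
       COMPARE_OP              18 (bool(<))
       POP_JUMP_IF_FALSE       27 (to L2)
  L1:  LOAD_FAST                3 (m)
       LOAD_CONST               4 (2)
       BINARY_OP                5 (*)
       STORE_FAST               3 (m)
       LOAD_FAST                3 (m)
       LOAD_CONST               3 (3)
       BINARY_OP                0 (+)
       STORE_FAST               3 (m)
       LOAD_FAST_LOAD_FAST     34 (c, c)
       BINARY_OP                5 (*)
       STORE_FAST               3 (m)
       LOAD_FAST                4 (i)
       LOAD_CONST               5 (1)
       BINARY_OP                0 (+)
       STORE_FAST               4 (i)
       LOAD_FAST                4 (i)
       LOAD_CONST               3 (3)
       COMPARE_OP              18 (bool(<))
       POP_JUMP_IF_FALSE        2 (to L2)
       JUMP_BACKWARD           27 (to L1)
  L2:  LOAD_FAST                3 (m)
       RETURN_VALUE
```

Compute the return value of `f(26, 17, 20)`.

LOAD_FAST_LOAD_FAST a,a → push 26,26
BINARY_OP & → 26 & 26 = 26
STORE_FAST m → m=26
LOAD_CONST → push 6
LOAD_FAST m → push 26
BINARY_OP - → 6 - 26 = -20
STORE_FAST m → m=-20
LOAD_CONST → push 0
STORE_FAST i → i=0
LOAD_FAST i → push 0
LOAD_CONST → push 3
COMPARE_OP bool(<) → 0 vs 3 = True
POP_JUMP_IF_FALSE → pop True; no jump
LOAD_FAST m → push -20
LOAD_CONST → push 2
BINARY_OP * → -20 * 2 = -40
STORE_FAST m → m=-40
LOAD_FAST m → push -40
LOAD_CONST → push 3
BINARY_OP + → -40 + 3 = -37
STORE_FAST m → m=-37
LOAD_FAST_LOAD_FAST c,c → push 20,20
BINARY_OP * → 20 * 20 = 400
STORE_FAST m → m=400
LOAD_FAST i → push 0
LOAD_CONST → push 1
BINARY_OP + → 0 + 1 = 1
STORE_FAST i → i=1
LOAD_FAST i → push 1
LOAD_CONST → push 3
COMPARE_OP bool(<) → 1 vs 3 = True
POP_JUMP_IF_FALSE → pop True; no jump
LOAD_FAST m → push 400
LOAD_CONST → push 2
BINARY_OP * → 400 * 2 = 800
STORE_FAST m → m=800
LOAD_FAST m → push 800
LOAD_CONST → push 3
BINARY_OP + → 800 + 3 = 803
STORE_FAST m → m=803
LOAD_FAST_LOAD_FAST c,c → push 20,20
BINARY_OP * → 20 * 20 = 400
STORE_FAST m → m=400
LOAD_FAST i → push 1
LOAD_CONST → push 1
BINARY_OP + → 1 + 1 = 2
STORE_FAST i → i=2
LOAD_FAST i → push 2
LOAD_CONST → push 3
COMPARE_OP bool(<) → 2 vs 3 = True
POP_JUMP_IF_FALSE → pop True; no jump
LOAD_FAST m → push 400
LOAD_CONST → push 2
BINARY_OP * → 400 * 2 = 800
STORE_FAST m → m=800
LOAD_FAST m → push 800
LOAD_CONST → push 3
BINARY_OP + → 800 + 3 = 803
STORE_FAST m → m=803
LOAD_FAST_LOAD_FAST c,c → push 20,20
BINARY_OP * → 20 * 20 = 400
STORE_FAST m → m=400
LOAD_FAST i → push 2
LOAD_CONST → push 1
BINARY_OP + → 2 + 1 = 3
STORE_FAST i → i=3
LOAD_FAST i → push 3
LOAD_CONST → push 3
COMPARE_OP bool(<) → 3 vs 3 = False
POP_JUMP_IF_FALSE → pop False; jump
LOAD_FAST m → push 400
RETURN_VALUE → return 400.

400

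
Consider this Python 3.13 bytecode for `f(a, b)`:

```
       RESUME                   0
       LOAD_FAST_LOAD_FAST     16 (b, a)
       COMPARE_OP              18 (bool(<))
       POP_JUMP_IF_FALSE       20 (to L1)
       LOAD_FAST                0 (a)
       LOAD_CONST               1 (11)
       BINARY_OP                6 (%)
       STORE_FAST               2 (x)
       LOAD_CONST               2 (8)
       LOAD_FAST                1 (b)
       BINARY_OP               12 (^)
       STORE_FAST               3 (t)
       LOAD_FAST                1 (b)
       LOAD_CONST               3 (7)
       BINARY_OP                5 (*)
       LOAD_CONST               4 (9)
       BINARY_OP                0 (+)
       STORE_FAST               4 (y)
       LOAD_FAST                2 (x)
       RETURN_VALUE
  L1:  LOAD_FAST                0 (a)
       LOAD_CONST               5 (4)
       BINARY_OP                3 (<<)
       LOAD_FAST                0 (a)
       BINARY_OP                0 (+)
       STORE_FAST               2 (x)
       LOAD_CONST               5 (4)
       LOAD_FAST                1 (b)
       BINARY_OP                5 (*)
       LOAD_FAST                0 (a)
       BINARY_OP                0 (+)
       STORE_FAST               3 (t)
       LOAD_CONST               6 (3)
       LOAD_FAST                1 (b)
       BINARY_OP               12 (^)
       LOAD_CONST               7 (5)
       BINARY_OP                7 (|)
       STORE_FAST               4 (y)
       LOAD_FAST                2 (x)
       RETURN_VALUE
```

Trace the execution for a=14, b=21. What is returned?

238

LOAD_FAST_LOAD_FAST b,a → push 21,14. Stack: [21, 14]
COMPARE_OP bool(<) → 21 vs 14 = False. Stack: [False]
POP_JUMP_IF_FALSE → pop False; jump. Stack: []
LOAD_FAST a → push 14. Stack: [14]
LOAD_CONST → push 4. Stack: [14, 4]
BINARY_OP << → 14 << 4 = 224. Stack: [224]
LOAD_FAST a → push 14. Stack: [224, 14]
BINARY_OP + → 224 + 14 = 238. Stack: [238]
STORE_FAST x → x=238. Stack: []
LOAD_CONST → push 4. Stack: [4]
LOAD_FAST b → push 21. Stack: [4, 21]
BINARY_OP * → 4 * 21 = 84. Stack: [84]
LOAD_FAST a → push 14. Stack: [84, 14]
BINARY_OP + → 84 + 14 = 98. Stack: [98]
STORE_FAST t → t=98. Stack: []
LOAD_CONST → push 3. Stack: [3]
LOAD_FAST b → push 21. Stack: [3, 21]
BINARY_OP ^ → 3 ^ 21 = 22. Stack: [22]
LOAD_CONST → push 5. Stack: [22, 5]
BINARY_OP | → 22 | 5 = 23. Stack: [23]
STORE_FAST y → y=23. Stack: []
LOAD_FAST x → push 238. Stack: [238]
RETURN_VALUE → return 238.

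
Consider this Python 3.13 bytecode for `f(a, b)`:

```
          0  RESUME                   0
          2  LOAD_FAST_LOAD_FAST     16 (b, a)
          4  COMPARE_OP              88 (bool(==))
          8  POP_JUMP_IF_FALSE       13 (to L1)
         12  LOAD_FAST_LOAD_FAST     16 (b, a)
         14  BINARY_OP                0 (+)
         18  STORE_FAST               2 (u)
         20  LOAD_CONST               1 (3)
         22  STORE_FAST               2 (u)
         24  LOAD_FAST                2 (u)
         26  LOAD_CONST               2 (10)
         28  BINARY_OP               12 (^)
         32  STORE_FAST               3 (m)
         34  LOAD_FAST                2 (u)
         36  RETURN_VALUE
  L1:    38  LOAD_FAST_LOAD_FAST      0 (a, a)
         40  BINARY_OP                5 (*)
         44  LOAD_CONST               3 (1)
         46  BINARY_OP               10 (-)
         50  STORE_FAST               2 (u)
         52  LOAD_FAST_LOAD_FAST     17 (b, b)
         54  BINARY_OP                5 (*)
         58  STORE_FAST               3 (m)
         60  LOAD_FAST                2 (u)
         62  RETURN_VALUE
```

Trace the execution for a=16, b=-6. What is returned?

255

LOAD_FAST_LOAD_FAST b,a → push -6,16. Stack: [-6, 16]
COMPARE_OP bool(==) → -6 vs 16 = False. Stack: [False]
POP_JUMP_IF_FALSE → pop False; jump. Stack: []
LOAD_FAST_LOAD_FAST a,a → push 16,16. Stack: [16, 16]
BINARY_OP * → 16 * 16 = 256. Stack: [256]
LOAD_CONST → push 1. Stack: [256, 1]
BINARY_OP - → 256 - 1 = 255. Stack: [255]
STORE_FAST u → u=255. Stack: []
LOAD_FAST_LOAD_FAST b,b → push -6,-6. Stack: [-6, -6]
BINARY_OP * → -6 * -6 = 36. Stack: [36]
STORE_FAST m → m=36. Stack: []
LOAD_FAST u → push 255. Stack: [255]
RETURN_VALUE → return 255.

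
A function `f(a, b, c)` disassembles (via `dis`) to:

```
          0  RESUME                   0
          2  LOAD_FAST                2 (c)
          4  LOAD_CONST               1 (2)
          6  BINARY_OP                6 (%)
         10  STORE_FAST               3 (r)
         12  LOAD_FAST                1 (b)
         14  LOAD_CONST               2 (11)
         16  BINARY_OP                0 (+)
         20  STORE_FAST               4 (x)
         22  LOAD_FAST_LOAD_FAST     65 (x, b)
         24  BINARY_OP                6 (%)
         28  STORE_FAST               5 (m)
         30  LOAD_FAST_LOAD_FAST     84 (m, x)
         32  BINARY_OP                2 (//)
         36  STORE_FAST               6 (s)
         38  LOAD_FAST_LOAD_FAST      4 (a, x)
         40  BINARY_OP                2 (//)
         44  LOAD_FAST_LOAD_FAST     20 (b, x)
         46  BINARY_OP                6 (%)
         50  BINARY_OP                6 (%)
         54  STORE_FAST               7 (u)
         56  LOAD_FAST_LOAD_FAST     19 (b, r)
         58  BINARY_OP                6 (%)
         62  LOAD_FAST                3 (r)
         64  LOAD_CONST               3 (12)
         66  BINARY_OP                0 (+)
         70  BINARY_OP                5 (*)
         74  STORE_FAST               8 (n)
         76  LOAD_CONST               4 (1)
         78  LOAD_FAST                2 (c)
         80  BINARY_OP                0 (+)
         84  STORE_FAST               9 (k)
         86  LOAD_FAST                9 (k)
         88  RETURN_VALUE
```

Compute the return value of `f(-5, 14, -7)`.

LOAD_FAST c → push -7. Stack: [-7]
LOAD_CONST → push 2. Stack: [-7, 2]
BINARY_OP % → -7 % 2 = 1. Stack: [1]
STORE_FAST r → r=1. Stack: []
LOAD_FAST b → push 14. Stack: [14]
LOAD_CONST → push 11. Stack: [14, 11]
BINARY_OP + → 14 + 11 = 25. Stack: [25]
STORE_FAST x → x=25. Stack: []
LOAD_FAST_LOAD_FAST x,b → push 25,14. Stack: [25, 14]
BINARY_OP % → 25 % 14 = 11. Stack: [11]
STORE_FAST m → m=11. Stack: []
LOAD_FAST_LOAD_FAST m,x → push 11,25. Stack: [11, 25]
BINARY_OP // → 11 // 25 = 0. Stack: [0]
STORE_FAST s → s=0. Stack: []
LOAD_FAST_LOAD_FAST a,x → push -5,25. Stack: [-5, 25]
BINARY_OP // → -5 // 25 = -1. Stack: [-1]
LOAD_FAST_LOAD_FAST b,x → push 14,25. Stack: [-1, 14, 25]
BINARY_OP % → 14 % 25 = 14. Stack: [-1, 14]
BINARY_OP % → -1 % 14 = 13. Stack: [13]
STORE_FAST u → u=13. Stack: []
LOAD_FAST_LOAD_FAST b,r → push 14,1. Stack: [14, 1]
BINARY_OP % → 14 % 1 = 0. Stack: [0]
LOAD_FAST r → push 1. Stack: [0, 1]
LOAD_CONST → push 12. Stack: [0, 1, 12]
BINARY_OP + → 1 + 12 = 13. Stack: [0, 13]
BINARY_OP * → 0 * 13 = 0. Stack: [0]
STORE_FAST n → n=0. Stack: []
LOAD_CONST → push 1. Stack: [1]
LOAD_FAST c → push -7. Stack: [1, -7]
BINARY_OP + → 1 + -7 = -6. Stack: [-6]
STORE_FAST k → k=-6. Stack: []
LOAD_FAST k → push -6. Stack: [-6]
RETURN_VALUE → return -6.

-6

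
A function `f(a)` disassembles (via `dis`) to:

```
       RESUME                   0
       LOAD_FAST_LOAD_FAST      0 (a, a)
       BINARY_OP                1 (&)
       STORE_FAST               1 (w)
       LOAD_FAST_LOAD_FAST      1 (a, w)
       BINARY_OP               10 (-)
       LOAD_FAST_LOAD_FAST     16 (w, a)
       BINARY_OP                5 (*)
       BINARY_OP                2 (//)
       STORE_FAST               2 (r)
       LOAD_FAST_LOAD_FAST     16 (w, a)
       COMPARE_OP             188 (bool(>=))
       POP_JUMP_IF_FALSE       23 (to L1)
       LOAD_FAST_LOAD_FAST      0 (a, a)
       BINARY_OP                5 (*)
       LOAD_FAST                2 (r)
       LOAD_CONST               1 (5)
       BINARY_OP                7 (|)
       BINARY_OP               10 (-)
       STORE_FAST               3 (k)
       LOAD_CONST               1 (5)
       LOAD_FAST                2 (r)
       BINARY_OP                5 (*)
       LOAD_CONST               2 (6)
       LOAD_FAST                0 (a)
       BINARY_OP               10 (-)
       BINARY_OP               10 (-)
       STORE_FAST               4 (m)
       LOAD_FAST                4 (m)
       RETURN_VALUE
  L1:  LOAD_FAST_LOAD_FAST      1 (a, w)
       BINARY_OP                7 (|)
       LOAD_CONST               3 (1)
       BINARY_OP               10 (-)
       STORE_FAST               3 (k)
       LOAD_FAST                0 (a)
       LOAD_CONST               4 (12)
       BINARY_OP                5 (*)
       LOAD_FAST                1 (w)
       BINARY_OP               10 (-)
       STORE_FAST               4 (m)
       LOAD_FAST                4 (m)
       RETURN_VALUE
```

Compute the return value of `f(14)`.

LOAD_FAST_LOAD_FAST a,a → push 14,14. Stack: [14, 14]
BINARY_OP & → 14 & 14 = 14. Stack: [14]
STORE_FAST w → w=14. Stack: []
LOAD_FAST_LOAD_FAST a,w → push 14,14. Stack: [14, 14]
BINARY_OP - → 14 - 14 = 0. Stack: [0]
LOAD_FAST_LOAD_FAST w,a → push 14,14. Stack: [0, 14, 14]
BINARY_OP * → 14 * 14 = 196. Stack: [0, 196]
BINARY_OP // → 0 // 196 = 0. Stack: [0]
STORE_FAST r → r=0. Stack: []
LOAD_FAST_LOAD_FAST w,a → push 14,14. Stack: [14, 14]
COMPARE_OP bool(>=) → 14 vs 14 = True. Stack: [True]
POP_JUMP_IF_FALSE → pop True; no jump. Stack: []
LOAD_FAST_LOAD_FAST a,a → push 14,14. Stack: [14, 14]
BINARY_OP * → 14 * 14 = 196. Stack: [196]
LOAD_FAST r → push 0. Stack: [196, 0]
LOAD_CONST → push 5. Stack: [196, 0, 5]
BINARY_OP | → 0 | 5 = 5. Stack: [196, 5]
BINARY_OP - → 196 - 5 = 191. Stack: [191]
STORE_FAST k → k=191. Stack: []
LOAD_CONST → push 5. Stack: [5]
LOAD_FAST r → push 0. Stack: [5, 0]
BINARY_OP * → 5 * 0 = 0. Stack: [0]
LOAD_CONST → push 6. Stack: [0, 6]
LOAD_FAST a → push 14. Stack: [0, 6, 14]
BINARY_OP - → 6 - 14 = -8. Stack: [0, -8]
BINARY_OP - → 0 - -8 = 8. Stack: [8]
STORE_FAST m → m=8. Stack: []
LOAD_FAST m → push 8. Stack: [8]
RETURN_VALUE → return 8.

8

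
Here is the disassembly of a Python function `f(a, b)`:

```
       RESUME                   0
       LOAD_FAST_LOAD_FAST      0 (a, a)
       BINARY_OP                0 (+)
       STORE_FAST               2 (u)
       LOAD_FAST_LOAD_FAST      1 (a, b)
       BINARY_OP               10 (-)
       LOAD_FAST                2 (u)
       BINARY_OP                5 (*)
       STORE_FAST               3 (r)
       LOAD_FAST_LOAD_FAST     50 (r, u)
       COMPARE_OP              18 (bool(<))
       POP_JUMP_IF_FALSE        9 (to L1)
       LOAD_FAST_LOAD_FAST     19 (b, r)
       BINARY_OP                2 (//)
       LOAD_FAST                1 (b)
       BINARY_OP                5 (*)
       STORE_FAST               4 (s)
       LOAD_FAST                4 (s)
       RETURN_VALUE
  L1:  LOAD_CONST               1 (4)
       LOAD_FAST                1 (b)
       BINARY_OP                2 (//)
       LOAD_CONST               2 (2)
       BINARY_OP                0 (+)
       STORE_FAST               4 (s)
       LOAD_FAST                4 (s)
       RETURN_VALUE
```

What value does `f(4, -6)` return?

LOAD_FAST_LOAD_FAST a,a → push 4,4. Stack: [4, 4]
BINARY_OP + → 4 + 4 = 8. Stack: [8]
STORE_FAST u → u=8. Stack: []
LOAD_FAST_LOAD_FAST a,b → push 4,-6. Stack: [4, -6]
BINARY_OP - → 4 - -6 = 10. Stack: [10]
LOAD_FAST u → push 8. Stack: [10, 8]
BINARY_OP * → 10 * 8 = 80. Stack: [80]
STORE_FAST r → r=80. Stack: []
LOAD_FAST_LOAD_FAST r,u → push 80,8. Stack: [80, 8]
COMPARE_OP bool(<) → 80 vs 8 = False. Stack: [False]
POP_JUMP_IF_FALSE → pop False; jump. Stack: []
LOAD_CONST → push 4. Stack: [4]
LOAD_FAST b → push -6. Stack: [4, -6]
BINARY_OP // → 4 // -6 = -1. Stack: [-1]
LOAD_CONST → push 2. Stack: [-1, 2]
BINARY_OP + → -1 + 2 = 1. Stack: [1]
STORE_FAST s → s=1. Stack: []
LOAD_FAST s → push 1. Stack: [1]
RETURN_VALUE → return 1.

1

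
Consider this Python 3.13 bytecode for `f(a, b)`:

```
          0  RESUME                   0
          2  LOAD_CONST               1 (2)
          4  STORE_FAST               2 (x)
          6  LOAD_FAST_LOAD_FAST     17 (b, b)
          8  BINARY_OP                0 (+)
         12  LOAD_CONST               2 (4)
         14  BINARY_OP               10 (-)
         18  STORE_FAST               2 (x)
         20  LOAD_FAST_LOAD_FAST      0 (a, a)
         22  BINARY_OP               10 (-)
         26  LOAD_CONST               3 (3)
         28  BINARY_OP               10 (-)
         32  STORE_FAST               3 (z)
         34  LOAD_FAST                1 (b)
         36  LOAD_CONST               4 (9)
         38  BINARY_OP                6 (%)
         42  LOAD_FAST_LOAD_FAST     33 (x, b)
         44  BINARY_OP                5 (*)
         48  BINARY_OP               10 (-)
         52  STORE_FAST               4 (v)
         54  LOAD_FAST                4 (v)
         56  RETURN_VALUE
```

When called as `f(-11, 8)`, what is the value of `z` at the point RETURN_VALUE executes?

-3

LOAD_CONST → push 2. Stack: [2]
STORE_FAST x → x=2. Stack: []
LOAD_FAST_LOAD_FAST b,b → push 8,8. Stack: [8, 8]
BINARY_OP + → 8 + 8 = 16. Stack: [16]
LOAD_CONST → push 4. Stack: [16, 4]
BINARY_OP - → 16 - 4 = 12. Stack: [12]
STORE_FAST x → x=12. Stack: []
LOAD_FAST_LOAD_FAST a,a → push -11,-11. Stack: [-11, -11]
BINARY_OP - → -11 - -11 = 0. Stack: [0]
LOAD_CONST → push 3. Stack: [0, 3]
BINARY_OP - → 0 - 3 = -3. Stack: [-3]
STORE_FAST z → z=-3. Stack: []
LOAD_FAST b → push 8. Stack: [8]
LOAD_CONST → push 9. Stack: [8, 9]
BINARY_OP % → 8 % 9 = 8. Stack: [8]
LOAD_FAST_LOAD_FAST x,b → push 12,8. Stack: [8, 12, 8]
BINARY_OP * → 12 * 8 = 96. Stack: [8, 96]
BINARY_OP - → 8 - 96 = -88. Stack: [-88]
STORE_FAST v → v=-88. Stack: []
LOAD_FAST v → push -88. Stack: [-88]
RETURN_VALUE → return -88.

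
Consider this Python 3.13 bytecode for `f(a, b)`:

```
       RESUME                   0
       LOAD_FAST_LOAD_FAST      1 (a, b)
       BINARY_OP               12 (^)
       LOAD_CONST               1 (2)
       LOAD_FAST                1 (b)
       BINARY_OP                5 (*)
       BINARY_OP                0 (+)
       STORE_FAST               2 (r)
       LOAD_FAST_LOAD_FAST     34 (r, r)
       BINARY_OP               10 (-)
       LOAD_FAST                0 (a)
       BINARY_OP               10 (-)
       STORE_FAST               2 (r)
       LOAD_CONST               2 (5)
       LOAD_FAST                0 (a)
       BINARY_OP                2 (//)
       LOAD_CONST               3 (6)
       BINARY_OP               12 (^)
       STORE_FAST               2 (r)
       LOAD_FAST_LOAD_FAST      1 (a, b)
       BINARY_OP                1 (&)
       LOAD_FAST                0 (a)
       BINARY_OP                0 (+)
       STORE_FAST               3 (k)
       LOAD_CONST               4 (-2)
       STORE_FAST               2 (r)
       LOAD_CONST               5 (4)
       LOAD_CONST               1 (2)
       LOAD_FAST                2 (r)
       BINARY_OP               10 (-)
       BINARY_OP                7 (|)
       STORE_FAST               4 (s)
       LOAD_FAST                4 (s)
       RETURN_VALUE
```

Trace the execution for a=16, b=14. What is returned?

LOAD_FAST_LOAD_FAST a,b → push 16,14. Stack: [16, 14]
BINARY_OP ^ → 16 ^ 14 = 30. Stack: [30]
LOAD_CONST → push 2. Stack: [30, 2]
LOAD_FAST b → push 14. Stack: [30, 2, 14]
BINARY_OP * → 2 * 14 = 28. Stack: [30, 28]
BINARY_OP + → 30 + 28 = 58. Stack: [58]
STORE_FAST r → r=58. Stack: []
LOAD_FAST_LOAD_FAST r,r → push 58,58. Stack: [58, 58]
BINARY_OP - → 58 - 58 = 0. Stack: [0]
LOAD_FAST a → push 16. Stack: [0, 16]
BINARY_OP - → 0 - 16 = -16. Stack: [-16]
STORE_FAST r → r=-16. Stack: []
LOAD_CONST → push 5. Stack: [5]
LOAD_FAST a → push 16. Stack: [5, 16]
BINARY_OP // → 5 // 16 = 0. Stack: [0]
LOAD_CONST → push 6. Stack: [0, 6]
BINARY_OP ^ → 0 ^ 6 = 6. Stack: [6]
STORE_FAST r → r=6. Stack: []
LOAD_FAST_LOAD_FAST a,b → push 16,14. Stack: [16, 14]
BINARY_OP & → 16 & 14 = 0. Stack: [0]
LOAD_FAST a → push 16. Stack: [0, 16]
BINARY_OP + → 0 + 16 = 16. Stack: [16]
STORE_FAST k → k=16. Stack: []
LOAD_CONST → push -2. Stack: [-2]
STORE_FAST r → r=-2. Stack: []
LOAD_CONST → push 4. Stack: [4]
LOAD_CONST → push 2. Stack: [4, 2]
LOAD_FAST r → push -2. Stack: [4, 2, -2]
BINARY_OP - → 2 - -2 = 4. Stack: [4, 4]
BINARY_OP | → 4 | 4 = 4. Stack: [4]
STORE_FAST s → s=4. Stack: []
LOAD_FAST s → push 4. Stack: [4]
RETURN_VALUE → return 4.

4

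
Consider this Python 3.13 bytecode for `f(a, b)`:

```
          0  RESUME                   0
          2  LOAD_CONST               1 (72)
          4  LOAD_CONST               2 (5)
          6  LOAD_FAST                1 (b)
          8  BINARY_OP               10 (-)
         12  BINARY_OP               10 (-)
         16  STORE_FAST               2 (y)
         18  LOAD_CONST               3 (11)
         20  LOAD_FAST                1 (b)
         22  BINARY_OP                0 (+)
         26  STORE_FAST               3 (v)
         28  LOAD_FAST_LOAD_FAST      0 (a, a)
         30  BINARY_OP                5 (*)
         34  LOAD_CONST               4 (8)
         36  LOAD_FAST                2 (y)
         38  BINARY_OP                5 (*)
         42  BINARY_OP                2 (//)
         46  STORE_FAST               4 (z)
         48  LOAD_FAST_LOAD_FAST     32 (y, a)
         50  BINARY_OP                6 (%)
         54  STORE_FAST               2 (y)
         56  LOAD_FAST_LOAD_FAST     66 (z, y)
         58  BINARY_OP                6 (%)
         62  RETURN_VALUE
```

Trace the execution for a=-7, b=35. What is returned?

LOAD_CONST → push 72. Stack: [72]
LOAD_CONST → push 5. Stack: [72, 5]
LOAD_FAST b → push 35. Stack: [72, 5, 35]
BINARY_OP - → 5 - 35 = -30. Stack: [72, -30]
BINARY_OP - → 72 - -30 = 102. Stack: [102]
STORE_FAST y → y=102. Stack: []
LOAD_CONST → push 11. Stack: [11]
LOAD_FAST b → push 35. Stack: [11, 35]
BINARY_OP + → 11 + 35 = 46. Stack: [46]
STORE_FAST v → v=46. Stack: []
LOAD_FAST_LOAD_FAST a,a → push -7,-7. Stack: [-7, -7]
BINARY_OP * → -7 * -7 = 49. Stack: [49]
LOAD_CONST → push 8. Stack: [49, 8]
LOAD_FAST y → push 102. Stack: [49, 8, 102]
BINARY_OP * → 8 * 102 = 816. Stack: [49, 816]
BINARY_OP // → 49 // 816 = 0. Stack: [0]
STORE_FAST z → z=0. Stack: []
LOAD_FAST_LOAD_FAST y,a → push 102,-7. Stack: [102, -7]
BINARY_OP % → 102 % -7 = -3. Stack: [-3]
STORE_FAST y → y=-3. Stack: []
LOAD_FAST_LOAD_FAST z,y → push 0,-3. Stack: [0, -3]
BINARY_OP % → 0 % -3 = 0. Stack: [0]
RETURN_VALUE → return 0.

0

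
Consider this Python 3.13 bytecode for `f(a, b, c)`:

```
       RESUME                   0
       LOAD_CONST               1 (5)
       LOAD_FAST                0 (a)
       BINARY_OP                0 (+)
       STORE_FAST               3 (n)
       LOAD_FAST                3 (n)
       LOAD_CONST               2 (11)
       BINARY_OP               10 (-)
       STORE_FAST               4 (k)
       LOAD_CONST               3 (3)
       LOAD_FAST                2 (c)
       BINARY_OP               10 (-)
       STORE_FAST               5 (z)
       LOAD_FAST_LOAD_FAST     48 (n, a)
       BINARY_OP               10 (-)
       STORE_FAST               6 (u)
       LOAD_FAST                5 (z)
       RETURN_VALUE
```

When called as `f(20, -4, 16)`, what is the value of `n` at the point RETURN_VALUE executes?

25

LOAD_CONST → push 5. Stack: [5]
LOAD_FAST a → push 20. Stack: [5, 20]
BINARY_OP + → 5 + 20 = 25. Stack: [25]
STORE_FAST n → n=25. Stack: []
LOAD_FAST n → push 25. Stack: [25]
LOAD_CONST → push 11. Stack: [25, 11]
BINARY_OP - → 25 - 11 = 14. Stack: [14]
STORE_FAST k → k=14. Stack: []
LOAD_CONST → push 3. Stack: [3]
LOAD_FAST c → push 16. Stack: [3, 16]
BINARY_OP - → 3 - 16 = -13. Stack: [-13]
STORE_FAST z → z=-13. Stack: []
LOAD_FAST_LOAD_FAST n,a → push 25,20. Stack: [25, 20]
BINARY_OP - → 25 - 20 = 5. Stack: [5]
STORE_FAST u → u=5. Stack: []
LOAD_FAST z → push -13. Stack: [-13]
RETURN_VALUE → return -13.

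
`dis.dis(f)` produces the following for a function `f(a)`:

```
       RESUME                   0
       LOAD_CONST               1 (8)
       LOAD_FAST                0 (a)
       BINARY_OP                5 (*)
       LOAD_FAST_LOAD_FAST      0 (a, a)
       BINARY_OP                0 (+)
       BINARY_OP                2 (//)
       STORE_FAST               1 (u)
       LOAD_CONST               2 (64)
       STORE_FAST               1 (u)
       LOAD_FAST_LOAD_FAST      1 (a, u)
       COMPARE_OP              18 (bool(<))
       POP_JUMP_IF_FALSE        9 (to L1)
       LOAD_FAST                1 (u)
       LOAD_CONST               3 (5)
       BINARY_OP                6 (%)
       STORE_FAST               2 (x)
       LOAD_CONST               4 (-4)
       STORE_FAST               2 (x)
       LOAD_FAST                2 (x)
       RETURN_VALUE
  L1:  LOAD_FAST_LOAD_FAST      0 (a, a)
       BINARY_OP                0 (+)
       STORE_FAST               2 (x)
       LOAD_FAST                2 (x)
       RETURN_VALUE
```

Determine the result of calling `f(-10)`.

LOAD_CONST → push 8. Stack: [8]
LOAD_FAST a → push -10. Stack: [8, -10]
BINARY_OP * → 8 * -10 = -80. Stack: [-80]
LOAD_FAST_LOAD_FAST a,a → push -10,-10. Stack: [-80, -10, -10]
BINARY_OP + → -10 + -10 = -20. Stack: [-80, -20]
BINARY_OP // → -80 // -20 = 4. Stack: [4]
STORE_FAST u → u=4. Stack: []
LOAD_CONST → push 64. Stack: [64]
STORE_FAST u → u=64. Stack: []
LOAD_FAST_LOAD_FAST a,u → push -10,64. Stack: [-10, 64]
COMPARE_OP bool(<) → -10 vs 64 = True. Stack: [True]
POP_JUMP_IF_FALSE → pop True; no jump. Stack: []
LOAD_FAST u → push 64. Stack: [64]
LOAD_CONST → push 5. Stack: [64, 5]
BINARY_OP % → 64 % 5 = 4. Stack: [4]
STORE_FAST x → x=4. Stack: []
LOAD_CONST → push -4. Stack: [-4]
STORE_FAST x → x=-4. Stack: []
LOAD_FAST x → push -4. Stack: [-4]
RETURN_VALUE → return -4.

-4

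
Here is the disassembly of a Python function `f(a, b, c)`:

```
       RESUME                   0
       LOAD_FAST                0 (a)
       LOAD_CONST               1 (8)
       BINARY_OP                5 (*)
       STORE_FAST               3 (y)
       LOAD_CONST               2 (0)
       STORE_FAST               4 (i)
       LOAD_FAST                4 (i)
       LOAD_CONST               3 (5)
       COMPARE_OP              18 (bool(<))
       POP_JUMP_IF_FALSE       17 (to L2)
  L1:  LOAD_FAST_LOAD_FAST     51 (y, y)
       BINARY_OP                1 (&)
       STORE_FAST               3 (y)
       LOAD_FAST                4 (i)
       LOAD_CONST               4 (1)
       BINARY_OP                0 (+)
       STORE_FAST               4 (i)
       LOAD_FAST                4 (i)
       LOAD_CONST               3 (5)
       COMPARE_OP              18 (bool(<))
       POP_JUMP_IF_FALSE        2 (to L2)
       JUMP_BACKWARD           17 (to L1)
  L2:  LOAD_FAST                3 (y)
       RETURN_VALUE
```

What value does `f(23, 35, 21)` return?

LOAD_FAST a → push 23
LOAD_CONST → push 8
BINARY_OP * → 23 * 8 = 184
STORE_FAST y → y=184
LOAD_CONST → push 0
STORE_FAST i → i=0
LOAD_FAST i → push 0
LOAD_CONST → push 5
COMPARE_OP bool(<) → 0 vs 5 = True
POP_JUMP_IF_FALSE → pop True; no jump
LOAD_FAST_LOAD_FAST y,y → push 184,184
BINARY_OP & → 184 & 184 = 184
STORE_FAST y → y=184
LOAD_FAST i → push 0
LOAD_CONST → push 1
BINARY_OP + → 0 + 1 = 1
STORE_FAST i → i=1
LOAD_FAST i → push 1
LOAD_CONST → push 5
COMPARE_OP bool(<) → 1 vs 5 = True
POP_JUMP_IF_FALSE → pop True; no jump
LOAD_FAST_LOAD_FAST y,y → push 184,184
BINARY_OP & → 184 & 184 = 184
STORE_FAST y → y=184
LOAD_FAST i → push 1
LOAD_CONST → push 1
BINARY_OP + → 1 + 1 = 2
STORE_FAST i → i=2
LOAD_FAST i → push 2
LOAD_CONST → push 5
COMPARE_OP bool(<) → 2 vs 5 = True
POP_JUMP_IF_FALSE → pop True; no jump
LOAD_FAST_LOAD_FAST y,y → push 184,184
BINARY_OP & → 184 & 184 = 184
STORE_FAST y → y=184
LOAD_FAST i → push 2
LOAD_CONST → push 1
BINARY_OP + → 2 + 1 = 3
STORE_FAST i → i=3
LOAD_FAST i → push 3
LOAD_CONST → push 5
COMPARE_OP bool(<) → 3 vs 5 = True
POP_JUMP_IF_FALSE → pop True; no jump
LOAD_FAST_LOAD_FAST y,y → push 184,184
BINARY_OP & → 184 & 184 = 184
STORE_FAST y → y=184
LOAD_FAST i → push 3
LOAD_CONST → push 1
BINARY_OP + → 3 + 1 = 4
STORE_FAST i → i=4
LOAD_FAST i → push 4
LOAD_CONST → push 5
COMPARE_OP bool(<) → 4 vs 5 = True
POP_JUMP_IF_FALSE → pop True; no jump
LOAD_FAST_LOAD_FAST y,y → push 184,184
BINARY_OP & → 184 & 184 = 184
STORE_FAST y → y=184
LOAD_FAST i → push 4
LOAD_CONST → push 1
BINARY_OP + → 4 + 1 = 5
STORE_FAST i → i=5
LOAD_FAST i → push 5
LOAD_CONST → push 5
COMPARE_OP bool(<) → 5 vs 5 = False
POP_JUMP_IF_FALSE → pop False; jump
LOAD_FAST y → push 184
RETURN_VALUE → return 184.

184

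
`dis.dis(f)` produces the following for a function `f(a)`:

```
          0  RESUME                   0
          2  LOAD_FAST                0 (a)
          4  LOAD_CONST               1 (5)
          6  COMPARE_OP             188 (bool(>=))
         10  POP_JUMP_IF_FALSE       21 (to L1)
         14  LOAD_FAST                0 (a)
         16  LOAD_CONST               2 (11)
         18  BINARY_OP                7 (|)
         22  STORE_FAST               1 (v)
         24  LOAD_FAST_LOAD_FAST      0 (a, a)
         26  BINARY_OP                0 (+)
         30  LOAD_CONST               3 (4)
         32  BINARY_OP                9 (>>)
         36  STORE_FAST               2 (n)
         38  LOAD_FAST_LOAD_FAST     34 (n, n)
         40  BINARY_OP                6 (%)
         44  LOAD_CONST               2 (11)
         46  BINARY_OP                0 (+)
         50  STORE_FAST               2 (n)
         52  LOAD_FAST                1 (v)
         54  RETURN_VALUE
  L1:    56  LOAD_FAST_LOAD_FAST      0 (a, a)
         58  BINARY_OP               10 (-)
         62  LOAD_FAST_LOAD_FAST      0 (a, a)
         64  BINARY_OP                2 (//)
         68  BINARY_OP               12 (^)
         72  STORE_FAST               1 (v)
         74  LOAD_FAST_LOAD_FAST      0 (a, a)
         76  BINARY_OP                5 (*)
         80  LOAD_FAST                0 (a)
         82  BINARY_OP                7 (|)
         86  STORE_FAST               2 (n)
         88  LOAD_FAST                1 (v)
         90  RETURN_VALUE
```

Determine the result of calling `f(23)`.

31

LOAD_FAST a → push 23. Stack: [23]
LOAD_CONST → push 5. Stack: [23, 5]
COMPARE_OP bool(>=) → 23 vs 5 = True. Stack: [True]
POP_JUMP_IF_FALSE → pop True; no jump. Stack: []
LOAD_FAST a → push 23. Stack: [23]
LOAD_CONST → push 11. Stack: [23, 11]
BINARY_OP | → 23 | 11 = 31. Stack: [31]
STORE_FAST v → v=31. Stack: []
LOAD_FAST_LOAD_FAST a,a → push 23,23. Stack: [23, 23]
BINARY_OP + → 23 + 23 = 46. Stack: [46]
LOAD_CONST → push 4. Stack: [46, 4]
BINARY_OP >> → 46 >> 4 = 2. Stack: [2]
STORE_FAST n → n=2. Stack: []
LOAD_FAST_LOAD_FAST n,n → push 2,2. Stack: [2, 2]
BINARY_OP % → 2 % 2 = 0. Stack: [0]
LOAD_CONST → push 11. Stack: [0, 11]
BINARY_OP + → 0 + 11 = 11. Stack: [11]
STORE_FAST n → n=11. Stack: []
LOAD_FAST v → push 31. Stack: [31]
RETURN_VALUE → return 31.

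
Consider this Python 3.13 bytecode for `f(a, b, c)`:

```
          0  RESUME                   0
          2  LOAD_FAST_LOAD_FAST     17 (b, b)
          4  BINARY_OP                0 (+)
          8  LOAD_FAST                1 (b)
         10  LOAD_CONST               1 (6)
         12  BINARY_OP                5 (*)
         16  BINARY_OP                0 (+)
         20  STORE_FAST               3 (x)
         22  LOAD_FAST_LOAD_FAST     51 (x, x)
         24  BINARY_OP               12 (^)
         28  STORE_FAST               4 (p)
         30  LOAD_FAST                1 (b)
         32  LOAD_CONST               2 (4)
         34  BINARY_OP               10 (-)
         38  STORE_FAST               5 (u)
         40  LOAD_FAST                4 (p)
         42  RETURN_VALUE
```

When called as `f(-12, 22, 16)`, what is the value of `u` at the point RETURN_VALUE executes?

LOAD_FAST_LOAD_FAST b,b → push 22,22. Stack: [22, 22]
BINARY_OP + → 22 + 22 = 44. Stack: [44]
LOAD_FAST b → push 22. Stack: [44, 22]
LOAD_CONST → push 6. Stack: [44, 22, 6]
BINARY_OP * → 22 * 6 = 132. Stack: [44, 132]
BINARY_OP + → 44 + 132 = 176. Stack: [176]
STORE_FAST x → x=176. Stack: []
LOAD_FAST_LOAD_FAST x,x → push 176,176. Stack: [176, 176]
BINARY_OP ^ → 176 ^ 176 = 0. Stack: [0]
STORE_FAST p → p=0. Stack: []
LOAD_FAST b → push 22. Stack: [22]
LOAD_CONST → push 4. Stack: [22, 4]
BINARY_OP - → 22 - 4 = 18. Stack: [18]
STORE_FAST u → u=18. Stack: []
LOAD_FAST p → push 0. Stack: [0]
RETURN_VALUE → return 0.

18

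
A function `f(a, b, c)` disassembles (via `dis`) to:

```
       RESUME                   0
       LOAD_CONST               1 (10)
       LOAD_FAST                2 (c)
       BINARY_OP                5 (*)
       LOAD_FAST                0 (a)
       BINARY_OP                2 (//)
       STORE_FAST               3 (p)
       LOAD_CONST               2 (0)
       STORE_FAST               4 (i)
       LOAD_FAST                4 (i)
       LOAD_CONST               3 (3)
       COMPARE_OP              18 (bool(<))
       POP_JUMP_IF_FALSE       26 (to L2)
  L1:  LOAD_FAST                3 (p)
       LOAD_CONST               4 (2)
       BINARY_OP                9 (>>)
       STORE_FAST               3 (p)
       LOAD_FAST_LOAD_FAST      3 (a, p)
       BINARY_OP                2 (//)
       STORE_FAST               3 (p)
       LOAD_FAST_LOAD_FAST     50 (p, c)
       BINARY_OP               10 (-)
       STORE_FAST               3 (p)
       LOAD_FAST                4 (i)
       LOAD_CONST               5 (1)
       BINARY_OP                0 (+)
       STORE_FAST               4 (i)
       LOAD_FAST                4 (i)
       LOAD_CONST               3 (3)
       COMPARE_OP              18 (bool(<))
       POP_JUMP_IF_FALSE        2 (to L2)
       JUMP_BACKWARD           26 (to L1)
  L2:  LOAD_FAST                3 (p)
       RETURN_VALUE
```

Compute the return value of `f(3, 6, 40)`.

-41

LOAD_CONST → push 10
LOAD_FAST c → push 40
BINARY_OP * → 10 * 40 = 400
LOAD_FAST a → push 3
BINARY_OP // → 400 // 3 = 133
STORE_FAST p → p=133
LOAD_CONST → push 0
STORE_FAST i → i=0
LOAD_FAST i → push 0
LOAD_CONST → push 3
COMPARE_OP bool(<) → 0 vs 3 = True
POP_JUMP_IF_FALSE → pop True; no jump
LOAD_FAST p → push 133
LOAD_CONST → push 2
BINARY_OP >> → 133 >> 2 = 33
STORE_FAST p → p=33
LOAD_FAST_LOAD_FAST a,p → push 3,33
BINARY_OP // → 3 // 33 = 0
STORE_FAST p → p=0
LOAD_FAST_LOAD_FAST p,c → push 0,40
BINARY_OP - → 0 - 40 = -40
STORE_FAST p → p=-40
LOAD_FAST i → push 0
LOAD_CONST → push 1
BINARY_OP + → 0 + 1 = 1
STORE_FAST i → i=1
LOAD_FAST i → push 1
LOAD_CONST → push 3
COMPARE_OP bool(<) → 1 vs 3 = True
POP_JUMP_IF_FALSE → pop True; no jump
LOAD_FAST p → push -40
LOAD_CONST → push 2
BINARY_OP >> → -40 >> 2 = -10
STORE_FAST p → p=-10
LOAD_FAST_LOAD_FAST a,p → push 3,-10
BINARY_OP // → 3 // -10 = -1
STORE_FAST p → p=-1
LOAD_FAST_LOAD_FAST p,c → push -1,40
BINARY_OP - → -1 - 40 = -41
STORE_FAST p → p=-41
LOAD_FAST i → push 1
LOAD_CONST → push 1
BINARY_OP + → 1 + 1 = 2
STORE_FAST i → i=2
LOAD_FAST i → push 2
LOAD_CONST → push 3
COMPARE_OP bool(<) → 2 vs 3 = True
POP_JUMP_IF_FALSE → pop True; no jump
LOAD_FAST p → push -41
LOAD_CONST → push 2
BINARY_OP >> → -41 >> 2 = -11
STORE_FAST p → p=-11
LOAD_FAST_LOAD_FAST a,p → push 3,-11
BINARY_OP // → 3 // -11 = -1
STORE_FAST p → p=-1
LOAD_FAST_LOAD_FAST p,c → push -1,40
BINARY_OP - → -1 - 40 = -41
STORE_FAST p → p=-41
LOAD_FAST i → push 2
LOAD_CONST → push 1
BINARY_OP + → 2 + 1 = 3
STORE_FAST i → i=3
LOAD_FAST i → push 3
LOAD_CONST → push 3
COMPARE_OP bool(<) → 3 vs 3 = False
POP_JUMP_IF_FALSE → pop False; jump
LOAD_FAST p → push -41
RETURN_VALUE → return -41.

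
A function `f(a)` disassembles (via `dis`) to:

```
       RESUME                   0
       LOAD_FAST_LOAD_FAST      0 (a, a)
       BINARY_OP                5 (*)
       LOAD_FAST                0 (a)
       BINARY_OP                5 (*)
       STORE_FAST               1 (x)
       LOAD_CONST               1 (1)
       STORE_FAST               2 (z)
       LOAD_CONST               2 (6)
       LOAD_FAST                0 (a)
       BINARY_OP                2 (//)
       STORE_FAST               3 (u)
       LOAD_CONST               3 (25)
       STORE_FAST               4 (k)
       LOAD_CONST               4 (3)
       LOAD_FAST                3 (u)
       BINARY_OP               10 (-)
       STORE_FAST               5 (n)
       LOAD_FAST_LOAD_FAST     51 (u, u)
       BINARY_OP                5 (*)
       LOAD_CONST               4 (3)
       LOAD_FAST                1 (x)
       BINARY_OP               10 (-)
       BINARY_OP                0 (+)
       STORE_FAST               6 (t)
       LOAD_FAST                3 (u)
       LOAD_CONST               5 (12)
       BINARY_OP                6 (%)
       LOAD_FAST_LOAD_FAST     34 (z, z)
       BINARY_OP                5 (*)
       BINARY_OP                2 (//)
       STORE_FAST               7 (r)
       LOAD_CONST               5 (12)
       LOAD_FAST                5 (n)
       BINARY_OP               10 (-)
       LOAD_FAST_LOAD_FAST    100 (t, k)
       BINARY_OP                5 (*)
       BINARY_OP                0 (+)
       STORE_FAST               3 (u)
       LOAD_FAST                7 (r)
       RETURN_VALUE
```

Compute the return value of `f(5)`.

LOAD_FAST_LOAD_FAST a,a → push 5,5. Stack: [5, 5]
BINARY_OP * → 5 * 5 = 25. Stack: [25]
LOAD_FAST a → push 5. Stack: [25, 5]
BINARY_OP * → 25 * 5 = 125. Stack: [125]
STORE_FAST x → x=125. Stack: []
LOAD_CONST → push 1. Stack: [1]
STORE_FAST z → z=1. Stack: []
LOAD_CONST → push 6. Stack: [6]
LOAD_FAST a → push 5. Stack: [6, 5]
BINARY_OP // → 6 // 5 = 1. Stack: [1]
STORE_FAST u → u=1. Stack: []
LOAD_CONST → push 25. Stack: [25]
STORE_FAST k → k=25. Stack: []
LOAD_CONST → push 3. Stack: [3]
LOAD_FAST u → push 1. Stack: [3, 1]
BINARY_OP - → 3 - 1 = 2. Stack: [2]
STORE_FAST n → n=2. Stack: []
LOAD_FAST_LOAD_FAST u,u → push 1,1. Stack: [1, 1]
BINARY_OP * → 1 * 1 = 1. Stack: [1]
LOAD_CONST → push 3. Stack: [1, 3]
LOAD_FAST x → push 125. Stack: [1, 3, 125]
BINARY_OP - → 3 - 125 = -122. Stack: [1, -122]
BINARY_OP + → 1 + -122 = -121. Stack: [-121]
STORE_FAST t → t=-121. Stack: []
LOAD_FAST u → push 1. Stack: [1]
LOAD_CONST → push 12. Stack: [1, 12]
BINARY_OP % → 1 % 12 = 1. Stack: [1]
LOAD_FAST_LOAD_FAST z,z → push 1,1. Stack: [1, 1, 1]
BINARY_OP * → 1 * 1 = 1. Stack: [1, 1]
BINARY_OP // → 1 // 1 = 1. Stack: [1]
STORE_FAST r → r=1. Stack: []
LOAD_CONST → push 12. Stack: [12]
LOAD_FAST n → push 2. Stack: [12, 2]
BINARY_OP - → 12 - 2 = 10. Stack: [10]
LOAD_FAST_LOAD_FAST t,k → push -121,25. Stack: [10, -121, 25]
BINARY_OP * → -121 * 25 = -3025. Stack: [10, -3025]
BINARY_OP + → 10 + -3025 = -3015. Stack: [-3015]
STORE_FAST u → u=-3015. Stack: []
LOAD_FAST r → push 1. Stack: [1]
RETURN_VALUE → return 1.

1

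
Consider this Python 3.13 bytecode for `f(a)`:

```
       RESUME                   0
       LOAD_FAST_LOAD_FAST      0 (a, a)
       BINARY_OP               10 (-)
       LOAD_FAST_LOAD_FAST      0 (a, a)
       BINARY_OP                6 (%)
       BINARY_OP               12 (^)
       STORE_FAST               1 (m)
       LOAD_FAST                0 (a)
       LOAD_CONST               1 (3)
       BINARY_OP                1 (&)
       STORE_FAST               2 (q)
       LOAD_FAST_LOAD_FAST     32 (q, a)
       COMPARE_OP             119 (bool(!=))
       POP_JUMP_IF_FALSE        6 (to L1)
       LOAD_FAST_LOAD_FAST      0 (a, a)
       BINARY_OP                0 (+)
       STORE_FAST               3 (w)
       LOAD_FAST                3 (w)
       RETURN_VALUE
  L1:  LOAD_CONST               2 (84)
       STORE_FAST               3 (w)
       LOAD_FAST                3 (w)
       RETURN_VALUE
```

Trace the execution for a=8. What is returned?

LOAD_FAST_LOAD_FAST a,a → push 8,8. Stack: [8, 8]
BINARY_OP - → 8 - 8 = 0. Stack: [0]
LOAD_FAST_LOAD_FAST a,a → push 8,8. Stack: [0, 8, 8]
BINARY_OP % → 8 % 8 = 0. Stack: [0, 0]
BINARY_OP ^ → 0 ^ 0 = 0. Stack: [0]
STORE_FAST m → m=0. Stack: []
LOAD_FAST a → push 8. Stack: [8]
LOAD_CONST → push 3. Stack: [8, 3]
BINARY_OP & → 8 & 3 = 0. Stack: [0]
STORE_FAST q → q=0. Stack: []
LOAD_FAST_LOAD_FAST q,a → push 0,8. Stack: [0, 8]
COMPARE_OP bool(!=) → 0 vs 8 = True. Stack: [True]
POP_JUMP_IF_FALSE → pop True; no jump. Stack: []
LOAD_FAST_LOAD_FAST a,a → push 8,8. Stack: [8, 8]
BINARY_OP + → 8 + 8 = 16. Stack: [16]
STORE_FAST w → w=16. Stack: []
LOAD_FAST w → push 16. Stack: [16]
RETURN_VALUE → return 16.

16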